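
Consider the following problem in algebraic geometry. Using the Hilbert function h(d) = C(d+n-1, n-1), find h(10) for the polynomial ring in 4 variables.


The Hilbert function for the polynomial ring in 4 variables is:
h(d) = C(d+n-1, n-1)
h(10) = C(10+4-1, 4-1) = C(13, 3)
= 13! / (3! * 10!)
= 286

286


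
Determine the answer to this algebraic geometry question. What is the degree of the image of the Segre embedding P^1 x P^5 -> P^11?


The degree of the Segre variety P^1 x P^5 is C(m+n, m).
= C(6, 1)
= 6

6


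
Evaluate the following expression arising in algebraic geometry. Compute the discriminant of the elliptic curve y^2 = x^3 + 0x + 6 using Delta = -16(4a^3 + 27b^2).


Compute each component:
4a^3 = 4*0^3 = 4*0 = 0
27b^2 = 27*6^2 = 27*36 = 972
4a^3 + 27b^2 = 0 + 972 = 972
Delta = -16*972 = -15552

-15552


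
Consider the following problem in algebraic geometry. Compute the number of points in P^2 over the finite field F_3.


P^2(F_3) has (q^(n+1) - 1)/(q - 1) points.
= 3^2 + 3^1 + 3^0
= 9 + 3 + 1
= 13

13


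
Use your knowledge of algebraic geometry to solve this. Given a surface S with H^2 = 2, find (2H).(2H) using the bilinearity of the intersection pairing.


Using bilinearity of the intersection pairing on a surface S:
(aH).(bH) = ab * (H.H)
We have H^2 = 2.
D.E = (2H).(2H) = 2*2*2
= 4*2
= 8

8


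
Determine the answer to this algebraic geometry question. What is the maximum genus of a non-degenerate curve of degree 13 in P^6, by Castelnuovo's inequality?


Castelnuovo's bound: write d - 1 = m(r-1) + epsilon with 0 <= epsilon < r-1.
d - 1 = 13 - 1 = 12
r - 1 = 6 - 1 = 5
12 = 2*5 + 2, so m = 2, epsilon = 2
pi(d, r) = m(m-1)(r-1)/2 + m*epsilon
= 2*1*5/2 + 2*2
= 10/2 + 4
= 5 + 4 = 9

9


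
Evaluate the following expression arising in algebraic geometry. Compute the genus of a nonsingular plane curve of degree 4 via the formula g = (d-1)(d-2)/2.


Using the genus formula for smooth plane curves:
g = (d-1)(d-2)/2
g = (4-1)(4-2)/2
g = 3*2/2
g = 6/2 = 3

3


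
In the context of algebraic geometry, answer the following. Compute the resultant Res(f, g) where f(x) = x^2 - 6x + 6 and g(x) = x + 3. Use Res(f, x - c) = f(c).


For Res(f, x - c), we evaluate f at x = c.
f(-3) = (-3)^2 - 6*(-3) + 6
= 9 + 18 + 6
= 27 + 6 = 33
Res(f, g) = 33

33


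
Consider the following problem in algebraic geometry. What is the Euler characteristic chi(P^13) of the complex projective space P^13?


The complex projective space P^13 has one cell in each even real dimension 0, 2, ..., 26.
The cohomology groups are H^{2k}(P^13) = Z for k = 0,...,13, and 0 otherwise.
Euler characteristic = sum of Betti numbers = 1 per even-dimensional cohomology group.
chi(P^13) = 13 + 1 = 14

14


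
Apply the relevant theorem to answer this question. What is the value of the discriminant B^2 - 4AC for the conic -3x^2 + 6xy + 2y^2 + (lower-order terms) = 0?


The discriminant of a conic Ax^2 + Bxy + Cy^2 + ... = 0 is B^2 - 4AC.
B^2 = 6^2 = 36
4AC = 4*(-3)*2 = -24
Discriminant = 36 + 24 = 60

60


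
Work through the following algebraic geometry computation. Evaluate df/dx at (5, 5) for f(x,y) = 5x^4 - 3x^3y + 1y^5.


df/dx = 4*5*x^3 + 3*(-3)*x^2*y
At (5,5): 4*5*5^3 + 3*(-3)*5^2*5
= 2500 - 1125
= 1375

1375


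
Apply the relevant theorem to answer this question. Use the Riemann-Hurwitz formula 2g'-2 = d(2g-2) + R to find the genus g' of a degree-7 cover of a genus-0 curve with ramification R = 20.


Riemann-Hurwitz formula: 2g' - 2 = d(2g - 2) + R
Given: d = 7, g = 0, R = 20
2g' - 2 = 7*(2*0 - 2) + 20
2g' - 2 = 7*(-2) + 20
2g' - 2 = -14 + 20 = 6
2g' = 8
g' = 4

4


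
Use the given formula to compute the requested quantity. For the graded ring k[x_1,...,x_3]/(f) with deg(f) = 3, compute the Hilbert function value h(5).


For R = k[x_1,...,x_n]/(f) with f homogeneous of degree e:
The Hilbert series is (1 - t^e)/(1 - t)^n.
So h(d) = C(d+n-1, n-1) - C(d-e+n-1, n-1) for d >= e.
With n=3, e=3, d=5:
C(5+3-1, 3-1) = C(7, 2) = 21
C(5-3+3-1, 3-1) = C(4, 2) = 6
h(5) = 21 - 6 = 15

15


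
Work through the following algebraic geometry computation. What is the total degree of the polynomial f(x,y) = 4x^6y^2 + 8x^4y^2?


Examine each term for its total degree (sum of exponents).
  Term '4x^6y^2' has total degree 6+2 = 8.
  Term '8x^4y^2' has total degree 4+2 = 6.
The maximum total degree among all terms is 8.

8


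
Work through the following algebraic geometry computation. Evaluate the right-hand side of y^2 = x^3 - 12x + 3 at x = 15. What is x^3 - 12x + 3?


Compute x^3 - 12x + 3 at x = 15:
x^3 = 15^3 = 3375
(-12)*x = (-12)*15 = -180
Sum: 3375 - 180 + 3 = 3198

3198


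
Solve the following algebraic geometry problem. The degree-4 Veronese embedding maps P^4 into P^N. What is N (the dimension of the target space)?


The Veronese embedding v_d: P^n -> P^N maps each point to all
degree-d monomials in n+1 homogeneous coordinates.
N = C(n+d, d) - 1
N = C(4+4, 4) - 1
N = C(8, 4) - 1
C(8, 4) = 70
N = 70 - 1 = 69

69


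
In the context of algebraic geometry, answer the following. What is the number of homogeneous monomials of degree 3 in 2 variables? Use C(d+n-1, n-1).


The number of degree-3 monomials in 2 variables is C(d+n-1, n-1).
= C(3+2-1, 2-1) = C(4, 1)
= 4

4


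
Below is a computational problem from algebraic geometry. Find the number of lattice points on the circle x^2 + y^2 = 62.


Systematically check integer values of x where x^2 <= 62.
For each valid x, check if 62 - x^2 is a perfect square.
Total integer solutions found: 0

0


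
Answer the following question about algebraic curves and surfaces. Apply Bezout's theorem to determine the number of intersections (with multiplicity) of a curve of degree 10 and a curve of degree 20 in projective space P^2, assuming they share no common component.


Bezout's theorem states the intersection count equals the product of degrees.
Intersection count = 10 * 20 = 200

200


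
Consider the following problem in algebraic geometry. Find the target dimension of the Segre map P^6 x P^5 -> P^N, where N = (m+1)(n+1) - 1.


The Segre embedding maps P^m x P^n into P^N via
all products of coordinates from each factor.
N = (m+1)(n+1) - 1
N = (6+1)(5+1) - 1
N = 7*6 - 1
N = 42 - 1 = 41

41


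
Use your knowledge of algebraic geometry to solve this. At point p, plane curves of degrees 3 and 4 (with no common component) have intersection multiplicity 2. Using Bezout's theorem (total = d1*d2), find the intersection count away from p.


By Bezout's theorem, the total intersection number is d1 * d2.
Total = 3 * 4 = 12
Intersection multiplicity at p = 2
Remaining intersections = 12 - 2 = 10

10


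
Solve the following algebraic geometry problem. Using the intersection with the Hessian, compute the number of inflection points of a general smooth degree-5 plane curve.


For a general smooth plane curve C of degree d, the inflection points are
the intersection of C with its Hessian curve, which has degree 3(d-2).
By Bezout, the total intersection number is d * 3(d-2) = 5 * 9 = 45.
For a general curve every flex is ordinary, so each contributes
multiplicity 1 to C·Hess(C), and the number of distinct inflection
points is 3d(d-2).
Inflection points = 3*5*(5-2) = 3*5*3 = 45

45


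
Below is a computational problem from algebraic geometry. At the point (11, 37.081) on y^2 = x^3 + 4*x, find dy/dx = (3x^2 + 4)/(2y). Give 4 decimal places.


Using implicit differentiation of y^2 = x^3 + 4*x:
2y * dy/dx = 3x^2 + 4
dy/dx = (3x^2 + 4)/(2y)
Numerator: 3*11^2 + 4 = 367
Denominator: 2*37.081 = 74.162
dy/dx = 367/74.162 = 4.9486

4.9486


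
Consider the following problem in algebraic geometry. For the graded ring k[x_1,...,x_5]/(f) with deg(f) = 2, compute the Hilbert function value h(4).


For R = k[x_1,...,x_n]/(f) with f homogeneous of degree e:
The Hilbert series is (1 - t^e)/(1 - t)^n.
So h(d) = C(d+n-1, n-1) - C(d-e+n-1, n-1) for d >= e.
With n=5, e=2, d=4:
C(4+5-1, 5-1) = C(8, 4) = 70
C(4-2+5-1, 5-1) = C(6, 4) = 15
h(4) = 70 - 15 = 55

55


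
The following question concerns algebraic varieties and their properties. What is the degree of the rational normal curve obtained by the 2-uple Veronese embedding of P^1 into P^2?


The rational normal curve in P^2 is the image of P^1 under the 2-uple Veronese.
A general hyperplane in P^2 pulls back to a degree-2 form on P^1, which has 2 zeros,
so the curve meets a general hyperplane in 2 points. Degree = 2.

2


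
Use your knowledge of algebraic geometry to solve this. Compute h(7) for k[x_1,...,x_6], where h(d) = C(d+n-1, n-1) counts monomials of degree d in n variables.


The Hilbert function for the polynomial ring in 6 variables is:
h(d) = C(d+n-1, n-1)
h(7) = C(7+6-1, 6-1) = C(12, 5)
= 12! / (5! * 7!)
= 792

792


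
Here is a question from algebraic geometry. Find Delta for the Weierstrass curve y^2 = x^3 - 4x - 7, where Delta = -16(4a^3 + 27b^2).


Compute each component:
4a^3 = 4*(-4)^3 = 4*(-64) = -256
27b^2 = 27*(-7)^2 = 27*49 = 1323
4a^3 + 27b^2 = -256 + 1323 = 1067
Delta = -16*1067 = -17072

-17072


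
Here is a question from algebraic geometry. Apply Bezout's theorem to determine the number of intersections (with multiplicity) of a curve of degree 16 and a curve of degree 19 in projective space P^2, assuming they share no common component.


Bezout's theorem states the intersection count equals the product of degrees.
Intersection count = 16 * 19 = 304

304


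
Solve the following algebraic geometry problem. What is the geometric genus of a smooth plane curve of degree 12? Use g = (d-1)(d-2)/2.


Using the genus formula for smooth plane curves:
g = (d-1)(d-2)/2
g = (12-1)(12-2)/2
g = 11*10/2
g = 110/2 = 55

55


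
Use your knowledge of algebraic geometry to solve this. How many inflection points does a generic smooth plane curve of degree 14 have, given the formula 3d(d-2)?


For a general smooth plane curve C of degree d, the inflection points are
the intersection of C with its Hessian curve, which has degree 3(d-2).
By Bezout, the total intersection number is d * 3(d-2) = 14 * 36 = 504.
For a general curve every flex is ordinary, so each contributes
multiplicity 1 to C·Hess(C), and the number of distinct inflection
points is 3d(d-2).
Inflection points = 3*14*(14-2) = 3*14*12 = 504

504


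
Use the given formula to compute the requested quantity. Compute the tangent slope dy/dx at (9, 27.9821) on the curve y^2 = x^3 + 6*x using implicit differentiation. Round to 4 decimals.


Using implicit differentiation of y^2 = x^3 + 6*x:
2y * dy/dx = 3x^2 + 6
dy/dx = (3x^2 + 6)/(2y)
Numerator: 3*9^2 + 6 = 249
Denominator: 2*27.9821 = 55.9642
dy/dx = 249/55.9642 = 4.4493

4.4493


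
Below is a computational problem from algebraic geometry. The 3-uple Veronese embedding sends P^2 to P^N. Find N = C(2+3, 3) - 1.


The Veronese embedding v_d: P^n -> P^N maps each point to all
degree-d monomials in n+1 homogeneous coordinates.
N = C(n+d, d) - 1
N = C(2+3, 3) - 1
N = C(5, 3) - 1
C(5, 3) = 10
N = 10 - 1 = 9

9


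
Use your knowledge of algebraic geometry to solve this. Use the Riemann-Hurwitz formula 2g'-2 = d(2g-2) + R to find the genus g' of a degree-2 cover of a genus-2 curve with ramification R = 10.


Riemann-Hurwitz formula: 2g' - 2 = d(2g - 2) + R
Given: d = 2, g = 2, R = 10
2g' - 2 = 2*(2*2 - 2) + 10
2g' - 2 = 2*2 + 10
2g' - 2 = 4 + 10 = 14
2g' = 16
g' = 8

8


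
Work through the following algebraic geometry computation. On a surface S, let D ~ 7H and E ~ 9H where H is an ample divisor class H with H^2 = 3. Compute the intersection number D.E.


Using bilinearity of the intersection pairing on a surface S:
(aH).(bH) = ab * (H.H)
We have H^2 = 3.
D.E = (7H).(9H) = 7*9*3
= 63*3
= 189

189


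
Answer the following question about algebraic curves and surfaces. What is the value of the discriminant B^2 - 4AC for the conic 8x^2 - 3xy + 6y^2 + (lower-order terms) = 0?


The discriminant of a conic Ax^2 + Bxy + Cy^2 + ... = 0 is B^2 - 4AC.
B^2 = (-3)^2 = 9
4AC = 4*8*6 = 192
Discriminant = 9 - 192 = -183

-183


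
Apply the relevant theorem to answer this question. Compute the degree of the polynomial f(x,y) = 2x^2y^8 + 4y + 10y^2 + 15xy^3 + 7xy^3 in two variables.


Examine each term for its total degree (sum of exponents).
  Term '2x^2y^8' has total degree 2+8 = 10.
  Term '4y' has total degree 0+1 = 1.
  Term '10y^2' has total degree 0+2 = 2.
  Term '15xy^3' has total degree 1+3 = 4.
  Term '7xy^3' has total degree 1+3 = 4.
The maximum total degree among all terms is 10.

10


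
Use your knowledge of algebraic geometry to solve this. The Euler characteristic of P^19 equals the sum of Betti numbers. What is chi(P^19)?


The complex projective space P^19 has one cell in each even real dimension 0, 2, ..., 38.
The cohomology groups are H^{2k}(P^19) = Z for k = 0,...,19, and 0 otherwise.
Euler characteristic = sum of Betti numbers = 1 per even-dimensional cohomology group.
chi(P^19) = 19 + 1 = 20

20


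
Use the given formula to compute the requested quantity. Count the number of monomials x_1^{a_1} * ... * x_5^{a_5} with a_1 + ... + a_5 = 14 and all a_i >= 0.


The number of degree-14 monomials in 5 variables is C(d+n-1, n-1).
= C(14+5-1, 5-1) = C(18, 4)
= 3060

3060


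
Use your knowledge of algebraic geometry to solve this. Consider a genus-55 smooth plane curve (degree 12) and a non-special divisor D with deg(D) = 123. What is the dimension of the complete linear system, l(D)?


First, compute the genus of a smooth plane curve of degree 12:
g = (d-1)(d-2)/2 = (12-1)(12-2)/2 = 55
For a non-special divisor D (i.e., h^1(D) = 0), Riemann-Roch gives:
l(D) = deg(D) - g + 1
Since deg(D) = 123 >= 2g - 1 = 109, D is non-special.
l(D) = 123 - 55 + 1 = 69

69


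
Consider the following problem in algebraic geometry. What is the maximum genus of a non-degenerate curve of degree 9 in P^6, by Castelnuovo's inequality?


Castelnuovo's bound: write d - 1 = m(r-1) + epsilon with 0 <= epsilon < r-1.
d - 1 = 9 - 1 = 8
r - 1 = 6 - 1 = 5
8 = 1*5 + 3, so m = 1, epsilon = 3
pi(d, r) = m(m-1)(r-1)/2 + m*epsilon
= 1*0*5/2 + 1*3
= 0/2 + 3
= 0 + 3 = 3

3


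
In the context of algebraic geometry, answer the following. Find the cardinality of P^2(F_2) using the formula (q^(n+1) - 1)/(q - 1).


P^2(F_2) has (q^(n+1) - 1)/(q - 1) points.
= 2^2 + 2^1 + 2^0
= 4 + 2 + 1
= 7

7


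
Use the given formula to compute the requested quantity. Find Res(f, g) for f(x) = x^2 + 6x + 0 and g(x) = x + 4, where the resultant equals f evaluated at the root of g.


For Res(f, x - c), we evaluate f at x = c.
f(-4) = (-4)^2 + 6*(-4) + 0
= 16 - 24 + 0
= -8 + 0 = -8
Res(f, g) = -8

-8


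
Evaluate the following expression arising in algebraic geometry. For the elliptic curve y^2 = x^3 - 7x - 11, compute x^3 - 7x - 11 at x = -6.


Compute x^3 - 7x - 11 at x = -6:
x^3 = (-6)^3 = -216
(-7)*x = (-7)*(-6) = 42
Sum: -216 + 42 - 11 = -185

-185


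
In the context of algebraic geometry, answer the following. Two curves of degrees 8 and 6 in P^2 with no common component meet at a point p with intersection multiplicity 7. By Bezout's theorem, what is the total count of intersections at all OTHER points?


By Bezout's theorem, the total intersection number is d1 * d2.
Total = 8 * 6 = 48
Intersection multiplicity at p = 7
Remaining intersections = 48 - 7 = 41

41


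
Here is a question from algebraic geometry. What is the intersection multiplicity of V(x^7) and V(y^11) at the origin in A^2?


The intersection multiplicity of V(x^a) and V(y^b) at the origin is:
I(O; V(x^7), V(y^11)) = dim_k(k[x,y]/(x^7, y^11))
A basis for k[x,y]/(x^7, y^11) is the set of monomials x^i * y^j
where 0 <= i < 7 and 0 <= j < 11.
The number of such monomials is 7 * 11 = 77

77


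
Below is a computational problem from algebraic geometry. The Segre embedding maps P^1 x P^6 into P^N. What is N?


The Segre embedding maps P^m x P^n into P^N via
all products of coordinates from each factor.
N = (m+1)(n+1) - 1
N = (1+1)(6+1) - 1
N = 2*7 - 1
N = 14 - 1 = 13

13


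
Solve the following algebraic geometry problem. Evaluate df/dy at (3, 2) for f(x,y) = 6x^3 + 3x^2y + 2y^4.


df/dy = 3*x^2 + 4*2*y^3
At (3,2): 3*3^2 + 4*2*2^3
= 27 + 64
= 91

91


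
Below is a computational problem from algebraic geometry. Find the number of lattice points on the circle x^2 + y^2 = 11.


Systematically check integer values of x where x^2 <= 11.
For each valid x, check if 11 - x^2 is a perfect square.
Total integer solutions found: 0

0


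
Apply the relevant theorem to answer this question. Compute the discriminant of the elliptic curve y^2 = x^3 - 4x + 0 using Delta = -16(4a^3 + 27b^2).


Compute each component:
4a^3 = 4*(-4)^3 = 4*(-64) = -256
27b^2 = 27*0^2 = 27*0 = 0
4a^3 + 27b^2 = -256 + 0 = -256
Delta = -16*(-256) = 4096

4096


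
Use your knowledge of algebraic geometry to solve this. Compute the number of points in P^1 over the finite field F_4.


P^1(F_4) has (q^(n+1) - 1)/(q - 1) points.
= 4^1 + 4^0
= 4 + 1
= 5

5


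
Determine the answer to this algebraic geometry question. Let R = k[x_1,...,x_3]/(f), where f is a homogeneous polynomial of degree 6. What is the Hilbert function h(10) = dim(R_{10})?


For R = k[x_1,...,x_n]/(f) with f homogeneous of degree e:
The Hilbert series is (1 - t^e)/(1 - t)^n.
So h(d) = C(d+n-1, n-1) - C(d-e+n-1, n-1) for d >= e.
With n=3, e=6, d=10:
C(10+3-1, 3-1) = C(12, 2) = 66
C(10-6+3-1, 3-1) = C(6, 2) = 15
h(10) = 66 - 15 = 51

51


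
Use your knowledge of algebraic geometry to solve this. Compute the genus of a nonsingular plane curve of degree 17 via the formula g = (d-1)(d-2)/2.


Using the genus formula for smooth plane curves:
g = (d-1)(d-2)/2
g = (17-1)(17-2)/2
g = 16*15/2
g = 240/2 = 120

120


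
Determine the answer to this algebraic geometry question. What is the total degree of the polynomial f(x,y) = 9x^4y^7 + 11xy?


Examine each term for its total degree (sum of exponents).
  Term '9x^4y^7' has total degree 4+7 = 11.
  Term '11xy' has total degree 1+1 = 2.
The maximum total degree among all terms is 11.

11


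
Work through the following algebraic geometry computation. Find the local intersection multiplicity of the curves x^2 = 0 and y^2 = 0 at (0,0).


The intersection multiplicity of V(x^a) and V(y^b) at the origin is:
I(O; V(x^2), V(y^2)) = dim_k(k[x,y]/(x^2, y^2))
A basis for k[x,y]/(x^2, y^2) is the set of monomials x^i * y^j
where 0 <= i < 2 and 0 <= j < 2.
The number of such monomials is 2 * 2 = 4

4


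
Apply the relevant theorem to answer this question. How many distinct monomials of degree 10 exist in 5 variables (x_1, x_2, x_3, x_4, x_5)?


The number of degree-10 monomials in 5 variables is C(d+n-1, n-1).
= C(10+5-1, 5-1) = C(14, 4)
= 1001

1001


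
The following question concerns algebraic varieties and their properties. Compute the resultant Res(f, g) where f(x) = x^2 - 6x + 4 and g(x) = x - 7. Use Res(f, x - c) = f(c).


For Res(f, x - c), we evaluate f at x = c.
f(7) = 7^2 - 6*7 + 4
= 49 - 42 + 4
= 7 + 4 = 11
Res(f, g) = 11

11


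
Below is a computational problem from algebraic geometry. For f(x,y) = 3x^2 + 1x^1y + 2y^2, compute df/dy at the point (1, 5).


df/dy = 1*x^1 + 2*2*y^1
At (1,5): 1*1^1 + 2*2*5^1
= 1 + 20
= 21

21


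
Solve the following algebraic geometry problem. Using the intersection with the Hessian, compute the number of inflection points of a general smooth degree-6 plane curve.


For a general smooth plane curve C of degree d, the inflection points are
the intersection of C with its Hessian curve, which has degree 3(d-2).
By Bezout, the total intersection number is d * 3(d-2) = 6 * 12 = 72.
For a general curve every flex is ordinary, so each contributes
multiplicity 1 to C·Hess(C), and the number of distinct inflection
points is 3d(d-2).
Inflection points = 3*6*(6-2) = 3*6*4 = 72

72


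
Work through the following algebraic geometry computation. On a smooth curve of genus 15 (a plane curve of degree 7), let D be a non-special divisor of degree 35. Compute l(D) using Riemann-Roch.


First, compute the genus of a smooth plane curve of degree 7:
g = (d-1)(d-2)/2 = (7-1)(7-2)/2 = 15
For a non-special divisor D (i.e., h^1(D) = 0), Riemann-Roch gives:
l(D) = deg(D) - g + 1
Since deg(D) = 35 >= 2g - 1 = 29, D is non-special.
l(D) = 35 - 15 + 1 = 21

21


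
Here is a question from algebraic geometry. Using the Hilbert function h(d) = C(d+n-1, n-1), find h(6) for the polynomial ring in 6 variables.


The Hilbert function for the polynomial ring in 6 variables is:
h(d) = C(d+n-1, n-1)
h(6) = C(6+6-1, 6-1) = C(11, 5)
= 11! / (5! * 6!)
= 462

462


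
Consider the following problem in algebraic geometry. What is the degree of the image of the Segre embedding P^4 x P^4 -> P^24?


The degree of the Segre variety P^4 x P^4 is C(m+n, m).
= C(8, 4)
= 70

70


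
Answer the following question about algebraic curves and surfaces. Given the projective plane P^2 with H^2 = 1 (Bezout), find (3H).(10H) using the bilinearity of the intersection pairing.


Using bilinearity of the intersection pairing on the projective plane P^2:
(aH).(bH) = ab * (H.H)
We have H^2 = 1 (Bezout).
D.E = (3H).(10H) = 3*10*1
= 30*1
= 30

30


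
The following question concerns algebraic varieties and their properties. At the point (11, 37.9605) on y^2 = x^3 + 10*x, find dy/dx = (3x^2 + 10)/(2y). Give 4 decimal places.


Using implicit differentiation of y^2 = x^3 + 10*x:
2y * dy/dx = 3x^2 + 10
dy/dx = (3x^2 + 10)/(2y)
Numerator: 3*11^2 + 10 = 373
Denominator: 2*37.9605 = 75.921
dy/dx = 373/75.921 = 4.9130

4.9130


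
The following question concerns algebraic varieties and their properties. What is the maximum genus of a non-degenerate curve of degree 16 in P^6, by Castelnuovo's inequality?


Castelnuovo's bound: write d - 1 = m(r-1) + epsilon with 0 <= epsilon < r-1.
d - 1 = 16 - 1 = 15
r - 1 = 6 - 1 = 5
15 = 3*5 + 0, so m = 3, epsilon = 0
pi(d, r) = m(m-1)(r-1)/2 + m*epsilon
= 3*2*5/2 + 3*0
= 30/2 + 0
= 15 + 0 = 15

15


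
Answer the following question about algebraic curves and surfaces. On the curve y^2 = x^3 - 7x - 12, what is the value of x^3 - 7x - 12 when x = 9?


Compute x^3 - 7x - 12 at x = 9:
x^3 = 9^3 = 729
(-7)*x = (-7)*9 = -63
Sum: 729 - 63 - 12 = 654

654


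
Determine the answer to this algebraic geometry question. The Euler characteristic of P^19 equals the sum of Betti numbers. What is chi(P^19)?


The complex projective space P^19 has one cell in each even real dimension 0, 2, ..., 38.
The cohomology groups are H^{2k}(P^19) = Z for k = 0,...,19, and 0 otherwise.
Euler characteristic = sum of Betti numbers = 1 per even-dimensional cohomology group.
chi(P^19) = 19 + 1 = 20

20


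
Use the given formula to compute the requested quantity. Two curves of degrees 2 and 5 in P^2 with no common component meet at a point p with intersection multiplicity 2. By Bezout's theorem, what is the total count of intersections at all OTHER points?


By Bezout's theorem, the total intersection number is d1 * d2.
Total = 2 * 5 = 10
Intersection multiplicity at p = 2
Remaining intersections = 10 - 2 = 8

8


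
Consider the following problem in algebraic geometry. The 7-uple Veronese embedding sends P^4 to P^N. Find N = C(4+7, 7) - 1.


The Veronese embedding v_d: P^n -> P^N maps each point to all
degree-d monomials in n+1 homogeneous coordinates.
N = C(n+d, d) - 1
N = C(4+7, 7) - 1
N = C(11, 7) - 1
C(11, 7) = 330
N = 330 - 1 = 329

329


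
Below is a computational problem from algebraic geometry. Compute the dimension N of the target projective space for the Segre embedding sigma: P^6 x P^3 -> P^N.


The Segre embedding maps P^m x P^n into P^N via
all products of coordinates from each factor.
N = (m+1)(n+1) - 1
N = (6+1)(3+1) - 1
N = 7*4 - 1
N = 28 - 1 = 27

27


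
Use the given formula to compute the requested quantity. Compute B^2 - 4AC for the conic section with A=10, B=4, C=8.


The discriminant of a conic Ax^2 + Bxy + Cy^2 + ... = 0 is B^2 - 4AC.
B^2 = 4^2 = 16
4AC = 4*10*8 = 320
Discriminant = 16 - 320 = -304

-304


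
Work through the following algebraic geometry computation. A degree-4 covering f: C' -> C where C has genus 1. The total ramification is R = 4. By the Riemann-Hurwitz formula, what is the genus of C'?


Riemann-Hurwitz formula: 2g' - 2 = d(2g - 2) + R
Given: d = 4, g = 1, R = 4
2g' - 2 = 4*(2*1 - 2) + 4
2g' - 2 = 4*0 + 4
2g' - 2 = 0 + 4 = 4
2g' = 6
g' = 3

3


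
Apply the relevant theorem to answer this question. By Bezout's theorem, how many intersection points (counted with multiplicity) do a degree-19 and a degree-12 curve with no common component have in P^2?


Bezout's theorem states the intersection count equals the product of degrees.
Intersection count = 19 * 12 = 228

228


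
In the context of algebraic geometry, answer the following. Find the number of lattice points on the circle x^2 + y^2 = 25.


Systematically check integer values of x where x^2 <= 25.
For each valid x, check if 25 - x^2 is a perfect square.
x=0: 25 - 0 = 25, sqrt = 5 (valid)
x=3: 25 - 9 = 16, sqrt = 4 (valid)
x=4: 25 - 16 = 9, sqrt = 3 (valid)
x=5: 25 - 25 = 0, sqrt = 0 (valid)
Total integer solutions found: 12

12


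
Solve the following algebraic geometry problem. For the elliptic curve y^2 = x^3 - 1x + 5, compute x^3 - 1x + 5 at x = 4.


Compute x^3 - 1x + 5 at x = 4:
x^3 = 4^3 = 64
(-1)*x = (-1)*4 = -4
Sum: 64 - 4 + 5 = 65

65


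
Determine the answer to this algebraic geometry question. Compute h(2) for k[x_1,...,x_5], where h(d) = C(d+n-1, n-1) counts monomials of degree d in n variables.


The Hilbert function for the polynomial ring in 5 variables is:
h(d) = C(d+n-1, n-1)
h(2) = C(2+5-1, 5-1) = C(6, 4)
= 6! / (4! * 2!)
= 15

15


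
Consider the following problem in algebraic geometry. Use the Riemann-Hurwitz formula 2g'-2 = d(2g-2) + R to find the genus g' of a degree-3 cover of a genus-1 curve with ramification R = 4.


Riemann-Hurwitz formula: 2g' - 2 = d(2g - 2) + R
Given: d = 3, g = 1, R = 4
2g' - 2 = 3*(2*1 - 2) + 4
2g' - 2 = 3*0 + 4
2g' - 2 = 0 + 4 = 4
2g' = 6
g' = 3

3


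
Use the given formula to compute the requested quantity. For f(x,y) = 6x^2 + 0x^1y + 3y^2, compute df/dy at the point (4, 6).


df/dy = 0*x^1 + 2*3*y^1
At (4,6): 0*4^1 + 2*3*6^1
= 0 + 36
= 36

36


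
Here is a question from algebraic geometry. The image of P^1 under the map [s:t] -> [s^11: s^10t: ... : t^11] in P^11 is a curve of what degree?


The rational normal curve in P^11 is the image of P^1 under the 11-uple Veronese.
A general hyperplane in P^11 pulls back to a degree-11 form on P^1, which has 11 zeros,
so the curve meets a general hyperplane in 11 points. Degree = 11.

11


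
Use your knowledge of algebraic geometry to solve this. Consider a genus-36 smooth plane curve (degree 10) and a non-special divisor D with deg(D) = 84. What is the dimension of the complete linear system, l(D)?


First, compute the genus of a smooth plane curve of degree 10:
g = (d-1)(d-2)/2 = (10-1)(10-2)/2 = 36
For a non-special divisor D (i.e., h^1(D) = 0), Riemann-Roch gives:
l(D) = deg(D) - g + 1
Since deg(D) = 84 >= 2g - 1 = 71, D is non-special.
l(D) = 84 - 36 + 1 = 49

49


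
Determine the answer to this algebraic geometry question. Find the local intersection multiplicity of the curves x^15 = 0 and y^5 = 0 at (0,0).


The intersection multiplicity of V(x^a) and V(y^b) at the origin is:
I(O; V(x^15), V(y^5)) = dim_k(k[x,y]/(x^15, y^5))
A basis for k[x,y]/(x^15, y^5) is the set of monomials x^i * y^j
where 0 <= i < 15 and 0 <= j < 5.
The number of such monomials is 15 * 5 = 75

75


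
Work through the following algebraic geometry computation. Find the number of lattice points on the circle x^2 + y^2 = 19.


Systematically check integer values of x where x^2 <= 19.
For each valid x, check if 19 - x^2 is a perfect square.
Total integer solutions found: 0

0


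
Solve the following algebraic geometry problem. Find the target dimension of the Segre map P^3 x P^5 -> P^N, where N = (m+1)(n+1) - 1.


The Segre embedding maps P^m x P^n into P^N via
all products of coordinates from each factor.
N = (m+1)(n+1) - 1
N = (3+1)(5+1) - 1
N = 4*6 - 1
N = 24 - 1 = 23

23


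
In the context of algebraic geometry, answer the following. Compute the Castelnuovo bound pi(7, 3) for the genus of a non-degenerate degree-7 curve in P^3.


Castelnuovo's bound: write d - 1 = m(r-1) + epsilon with 0 <= epsilon < r-1.
d - 1 = 7 - 1 = 6
r - 1 = 3 - 1 = 2
6 = 3*2 + 0, so m = 3, epsilon = 0
pi(d, r) = m(m-1)(r-1)/2 + m*epsilon
= 3*2*2/2 + 3*0
= 12/2 + 0
= 6 + 0 = 6

6


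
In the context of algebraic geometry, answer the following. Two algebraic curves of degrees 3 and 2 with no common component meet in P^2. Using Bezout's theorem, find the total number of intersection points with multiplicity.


Bezout's theorem states the intersection count equals the product of degrees.
Intersection count = 3 * 2 = 6

6


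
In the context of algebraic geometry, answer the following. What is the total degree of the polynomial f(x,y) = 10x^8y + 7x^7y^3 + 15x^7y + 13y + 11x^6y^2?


Examine each term for its total degree (sum of exponents).
  Term '10x^8y' has total degree 8+1 = 9.
  Term '7x^7y^3' has total degree 7+3 = 10.
  Term '15x^7y' has total degree 7+1 = 8.
  Term '13y' has total degree 0+1 = 1.
  Term '11x^6y^2' has total degree 6+2 = 8.
The maximum total degree among all terms is 10.

10


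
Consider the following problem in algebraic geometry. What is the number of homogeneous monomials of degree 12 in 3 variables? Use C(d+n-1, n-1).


The number of degree-12 monomials in 3 variables is C(d+n-1, n-1).
= C(12+3-1, 3-1) = C(14, 2)
= 91

91


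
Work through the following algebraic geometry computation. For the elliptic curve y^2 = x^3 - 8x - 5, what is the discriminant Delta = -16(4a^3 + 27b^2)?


Compute each component:
4a^3 = 4*(-8)^3 = 4*(-512) = -2048
27b^2 = 27*(-5)^2 = 27*25 = 675
4a^3 + 27b^2 = -2048 + 675 = -1373
Delta = -16*(-1373) = 21968

21968


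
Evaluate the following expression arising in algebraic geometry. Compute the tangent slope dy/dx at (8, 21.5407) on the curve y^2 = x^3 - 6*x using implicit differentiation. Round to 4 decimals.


Using implicit differentiation of y^2 = x^3 - 6*x:
2y * dy/dx = 3x^2 - 6
dy/dx = (3x^2 - 6)/(2y)
Numerator: 3*8^2 - 6 = 186
Denominator: 2*21.5407 = 43.0814
dy/dx = 186/43.0814 = 4.3174

4.3174


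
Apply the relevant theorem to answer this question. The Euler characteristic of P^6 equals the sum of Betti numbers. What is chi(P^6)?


The complex projective space P^6 has one cell in each even real dimension 0, 2, ..., 12.
The cohomology groups are H^{2k}(P^6) = Z for k = 0,...,6, and 0 otherwise.
Euler characteristic = sum of Betti numbers = 1 per even-dimensional cohomology group.
chi(P^6) = 6 + 1 = 7

7


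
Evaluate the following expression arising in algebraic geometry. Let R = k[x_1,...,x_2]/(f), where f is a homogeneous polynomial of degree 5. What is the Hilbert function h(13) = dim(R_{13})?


For R = k[x_1,...,x_n]/(f) with f homogeneous of degree e:
The Hilbert series is (1 - t^e)/(1 - t)^n.
So h(d) = C(d+n-1, n-1) - C(d-e+n-1, n-1) for d >= e.
With n=2, e=5, d=13:
C(13+2-1, 2-1) = C(14, 1) = 14
C(13-5+2-1, 2-1) = C(9, 1) = 9
h(13) = 14 - 9 = 5

5


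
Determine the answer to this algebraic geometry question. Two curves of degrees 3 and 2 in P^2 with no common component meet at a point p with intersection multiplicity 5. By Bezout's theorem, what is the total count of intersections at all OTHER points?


By Bezout's theorem, the total intersection number is d1 * d2.
Total = 3 * 2 = 6
Intersection multiplicity at p = 5
Remaining intersections = 6 - 5 = 1

1


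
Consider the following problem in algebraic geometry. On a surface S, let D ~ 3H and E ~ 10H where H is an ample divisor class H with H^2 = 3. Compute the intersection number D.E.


Using bilinearity of the intersection pairing on a surface S:
(aH).(bH) = ab * (H.H)
We have H^2 = 3.
D.E = (3H).(10H) = 3*10*3
= 30*3
= 90

90


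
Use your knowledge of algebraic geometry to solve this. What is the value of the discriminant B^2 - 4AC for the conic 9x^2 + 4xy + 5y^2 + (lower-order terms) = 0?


The discriminant of a conic Ax^2 + Bxy + Cy^2 + ... = 0 is B^2 - 4AC.
B^2 = 4^2 = 16
4AC = 4*9*5 = 180
Discriminant = 16 - 180 = -164

-164


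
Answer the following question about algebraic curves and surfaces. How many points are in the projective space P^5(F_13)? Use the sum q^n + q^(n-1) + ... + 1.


P^5(F_13) has (q^(n+1) - 1)/(q - 1) points.
= 13^5 + 13^4 + 13^3 + 13^2 + 13^1 + 13^0
= 371293 + 28561 + 2197 + 169 + 13 + 1
= 402234

402234


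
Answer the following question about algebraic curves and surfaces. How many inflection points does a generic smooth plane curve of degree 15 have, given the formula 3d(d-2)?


For a general smooth plane curve C of degree d, the inflection points are
the intersection of C with its Hessian curve, which has degree 3(d-2).
By Bezout, the total intersection number is d * 3(d-2) = 15 * 39 = 585.
For a general curve every flex is ordinary, so each contributes
multiplicity 1 to C·Hess(C), and the number of distinct inflection
points is 3d(d-2).
Inflection points = 3*15*(15-2) = 3*15*13 = 585

585


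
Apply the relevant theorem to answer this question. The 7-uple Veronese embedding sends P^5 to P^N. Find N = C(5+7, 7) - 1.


The Veronese embedding v_d: P^n -> P^N maps each point to all
degree-d monomials in n+1 homogeneous coordinates.
N = C(n+d, d) - 1
N = C(5+7, 7) - 1
N = C(12, 7) - 1
C(12, 7) = 792
N = 792 - 1 = 791

791


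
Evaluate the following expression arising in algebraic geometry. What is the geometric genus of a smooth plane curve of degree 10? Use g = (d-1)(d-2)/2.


Using the genus formula for smooth plane curves:
g = (d-1)(d-2)/2
g = (10-1)(10-2)/2
g = 9*8/2
g = 72/2 = 36

36


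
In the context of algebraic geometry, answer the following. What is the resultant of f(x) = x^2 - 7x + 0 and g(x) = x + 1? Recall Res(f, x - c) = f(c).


For Res(f, x - c), we evaluate f at x = c.
f(-1) = (-1)^2 - 7*(-1) + 0
= 1 + 7 + 0
= 8 + 0 = 8
Res(f, g) = 8

8


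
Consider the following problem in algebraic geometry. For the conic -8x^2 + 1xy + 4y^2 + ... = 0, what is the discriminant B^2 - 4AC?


The discriminant of a conic Ax^2 + Bxy + Cy^2 + ... = 0 is B^2 - 4AC.
B^2 = 1^2 = 1
4AC = 4*(-8)*4 = -128
Discriminant = 1 + 128 = 129

129


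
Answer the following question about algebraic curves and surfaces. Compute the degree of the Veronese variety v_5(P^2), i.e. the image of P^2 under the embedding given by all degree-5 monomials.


The Veronese variety v_5(P^2) has degree d^r.
d^r = 5^2 = 25

25


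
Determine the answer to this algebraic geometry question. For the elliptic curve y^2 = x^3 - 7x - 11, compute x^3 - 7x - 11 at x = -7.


Compute x^3 - 7x - 11 at x = -7:
x^3 = (-7)^3 = -343
(-7)*x = (-7)*(-7) = 49
Sum: -343 + 49 - 11 = -305

-305


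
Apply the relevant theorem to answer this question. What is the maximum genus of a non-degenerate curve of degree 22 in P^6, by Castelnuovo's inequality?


Castelnuovo's bound: write d - 1 = m(r-1) + epsilon with 0 <= epsilon < r-1.
d - 1 = 22 - 1 = 21
r - 1 = 6 - 1 = 5
21 = 4*5 + 1, so m = 4, epsilon = 1
pi(d, r) = m(m-1)(r-1)/2 + m*epsilon
= 4*3*5/2 + 4*1
= 60/2 + 4
= 30 + 4 = 34

34


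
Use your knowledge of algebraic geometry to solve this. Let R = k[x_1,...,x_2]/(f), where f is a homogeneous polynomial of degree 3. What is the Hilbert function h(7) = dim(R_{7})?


For R = k[x_1,...,x_n]/(f) with f homogeneous of degree e:
The Hilbert series is (1 - t^e)/(1 - t)^n.
So h(d) = C(d+n-1, n-1) - C(d-e+n-1, n-1) for d >= e.
With n=2, e=3, d=7:
C(7+2-1, 2-1) = C(8, 1) = 8
C(7-3+2-1, 2-1) = C(5, 1) = 5
h(7) = 8 - 5 = 3

3


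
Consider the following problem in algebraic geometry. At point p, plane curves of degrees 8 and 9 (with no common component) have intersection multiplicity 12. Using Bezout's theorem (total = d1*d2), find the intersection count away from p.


By Bezout's theorem, the total intersection number is d1 * d2.
Total = 8 * 9 = 72
Intersection multiplicity at p = 12
Remaining intersections = 72 - 12 = 60

60


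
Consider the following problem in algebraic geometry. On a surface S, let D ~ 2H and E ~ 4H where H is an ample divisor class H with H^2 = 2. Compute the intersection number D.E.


Using bilinearity of the intersection pairing on a surface S:
(aH).(bH) = ab * (H.H)
We have H^2 = 2.
D.E = (2H).(4H) = 2*4*2
= 8*2
= 16

16


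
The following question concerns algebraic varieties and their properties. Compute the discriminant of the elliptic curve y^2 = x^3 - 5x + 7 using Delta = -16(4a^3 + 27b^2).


Compute each component:
4a^3 = 4*(-5)^3 = 4*(-125) = -500
27b^2 = 27*7^2 = 27*49 = 1323
4a^3 + 27b^2 = -500 + 1323 = 823
Delta = -16*823 = -13168

-13168


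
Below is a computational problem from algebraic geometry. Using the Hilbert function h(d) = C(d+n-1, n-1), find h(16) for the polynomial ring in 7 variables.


The Hilbert function for the polynomial ring in 7 variables is:
h(d) = C(d+n-1, n-1)
h(16) = C(16+7-1, 7-1) = C(22, 6)
= 22! / (6! * 16!)
= 74613

74613


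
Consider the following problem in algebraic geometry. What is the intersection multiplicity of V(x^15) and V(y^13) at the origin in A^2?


The intersection multiplicity of V(x^a) and V(y^b) at the origin is:
I(O; V(x^15), V(y^13)) = dim_k(k[x,y]/(x^15, y^13))
A basis for k[x,y]/(x^15, y^13) is the set of monomials x^i * y^j
where 0 <= i < 15 and 0 <= j < 13.
The number of such monomials is 15 * 13 = 195

195


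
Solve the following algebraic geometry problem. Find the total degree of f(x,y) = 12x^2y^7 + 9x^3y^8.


Examine each term for its total degree (sum of exponents).
  Term '12x^2y^7' has total degree 2+7 = 9.
  Term '9x^3y^8' has total degree 3+8 = 11.
The maximum total degree among all terms is 11.

11


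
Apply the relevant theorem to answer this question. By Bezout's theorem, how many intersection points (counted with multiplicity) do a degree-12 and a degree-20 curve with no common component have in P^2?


Bezout's theorem states the intersection count equals the product of degrees.
Intersection count = 12 * 20 = 240

240


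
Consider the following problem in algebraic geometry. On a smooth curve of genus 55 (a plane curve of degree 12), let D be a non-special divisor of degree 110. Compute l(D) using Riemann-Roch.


First, compute the genus of a smooth plane curve of degree 12:
g = (d-1)(d-2)/2 = (12-1)(12-2)/2 = 55
For a non-special divisor D (i.e., h^1(D) = 0), Riemann-Roch gives:
l(D) = deg(D) - g + 1
Since deg(D) = 110 >= 2g - 1 = 109, D is non-special.
l(D) = 110 - 55 + 1 = 56

56


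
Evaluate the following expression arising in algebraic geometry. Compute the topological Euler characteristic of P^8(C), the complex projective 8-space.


The complex projective space P^8 has one cell in each even real dimension 0, 2, ..., 16.
The cohomology groups are H^{2k}(P^8) = Z for k = 0,...,8, and 0 otherwise.
Euler characteristic = sum of Betti numbers = 1 per even-dimensional cohomology group.
chi(P^8) = 8 + 1 = 9

9


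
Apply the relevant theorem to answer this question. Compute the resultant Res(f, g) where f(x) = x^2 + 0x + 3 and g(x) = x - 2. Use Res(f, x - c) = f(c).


For Res(f, x - c), we evaluate f at x = c.
f(2) = 2^2 + 0*2 + 3
= 4 + 0 + 3
= 4 + 3 = 7
Res(f, g) = 7

7


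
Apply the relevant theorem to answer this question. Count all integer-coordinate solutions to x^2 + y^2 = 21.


Systematically check integer values of x where x^2 <= 21.
For each valid x, check if 21 - x^2 is a perfect square.
Total integer solutions found: 0

0


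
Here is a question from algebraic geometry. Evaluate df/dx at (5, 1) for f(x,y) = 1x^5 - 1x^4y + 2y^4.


df/dx = 5*1*x^4 + 4*(-1)*x^3*y
At (5,1): 5*1*5^4 + 4*(-1)*5^3*1
= 3125 - 500
= 2625

2625
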